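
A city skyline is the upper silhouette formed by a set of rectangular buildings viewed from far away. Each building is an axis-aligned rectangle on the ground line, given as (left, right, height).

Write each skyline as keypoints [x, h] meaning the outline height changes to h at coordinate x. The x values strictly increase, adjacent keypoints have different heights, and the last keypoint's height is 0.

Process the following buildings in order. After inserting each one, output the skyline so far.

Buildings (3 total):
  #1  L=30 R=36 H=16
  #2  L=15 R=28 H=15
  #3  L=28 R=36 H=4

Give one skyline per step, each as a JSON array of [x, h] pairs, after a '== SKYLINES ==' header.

== SKYLINES ==
[[30,16],[36,0]]
[[15,15],[28,0],[30,16],[36,0]]
[[15,15],[28,4],[30,16],[36,0]]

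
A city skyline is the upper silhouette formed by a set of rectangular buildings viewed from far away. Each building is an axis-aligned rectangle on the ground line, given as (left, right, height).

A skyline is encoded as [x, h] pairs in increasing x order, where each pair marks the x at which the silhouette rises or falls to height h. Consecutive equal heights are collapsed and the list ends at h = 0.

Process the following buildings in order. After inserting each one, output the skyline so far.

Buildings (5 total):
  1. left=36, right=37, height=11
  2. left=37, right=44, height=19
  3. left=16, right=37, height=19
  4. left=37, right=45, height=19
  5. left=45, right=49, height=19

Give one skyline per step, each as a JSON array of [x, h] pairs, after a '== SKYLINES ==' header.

== SKYLINES ==
[[36,11],[37,0]]
[[36,11],[37,19],[44,0]]
[[16,19],[44,0]]
[[16,19],[45,0]]
[[16,19],[49,0]]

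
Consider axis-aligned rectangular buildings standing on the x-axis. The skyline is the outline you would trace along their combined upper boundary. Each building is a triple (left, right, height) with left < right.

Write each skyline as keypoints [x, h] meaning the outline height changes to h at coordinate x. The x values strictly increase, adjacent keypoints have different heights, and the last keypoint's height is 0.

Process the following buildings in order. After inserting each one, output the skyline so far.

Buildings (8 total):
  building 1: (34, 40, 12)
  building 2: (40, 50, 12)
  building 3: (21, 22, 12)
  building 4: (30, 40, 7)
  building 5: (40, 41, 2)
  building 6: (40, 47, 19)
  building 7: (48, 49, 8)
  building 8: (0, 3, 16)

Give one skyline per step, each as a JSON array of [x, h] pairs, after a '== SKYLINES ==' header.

== SKYLINES ==
[[34,12],[40,0]]
[[34,12],[50,0]]
[[21,12],[22,0],[34,12],[50,0]]
[[21,12],[22,0],[30,7],[34,12],[50,0]]
[[21,12],[22,0],[30,7],[34,12],[50,0]]
[[21,12],[22,0],[30,7],[34,12],[40,19],[47,12],[50,0]]
[[21,12],[22,0],[30,7],[34,12],[40,19],[47,12],[50,0]]
[[0,16],[3,0],[21,12],[22,0],[30,7],[34,12],[40,19],[47,12],[50,0]]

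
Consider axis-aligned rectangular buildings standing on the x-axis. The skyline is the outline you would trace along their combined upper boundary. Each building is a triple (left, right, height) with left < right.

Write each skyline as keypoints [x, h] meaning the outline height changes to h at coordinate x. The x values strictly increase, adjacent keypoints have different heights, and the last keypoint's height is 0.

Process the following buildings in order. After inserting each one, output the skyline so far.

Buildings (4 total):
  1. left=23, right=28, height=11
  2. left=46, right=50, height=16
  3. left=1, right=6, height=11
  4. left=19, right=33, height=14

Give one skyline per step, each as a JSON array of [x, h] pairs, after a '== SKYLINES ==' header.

== SKYLINES ==
[[23,11],[28,0]]
[[23,11],[28,0],[46,16],[50,0]]
[[1,11],[6,0],[23,11],[28,0],[46,16],[50,0]]
[[1,11],[6,0],[19,14],[33,0],[46,16],[50,0]]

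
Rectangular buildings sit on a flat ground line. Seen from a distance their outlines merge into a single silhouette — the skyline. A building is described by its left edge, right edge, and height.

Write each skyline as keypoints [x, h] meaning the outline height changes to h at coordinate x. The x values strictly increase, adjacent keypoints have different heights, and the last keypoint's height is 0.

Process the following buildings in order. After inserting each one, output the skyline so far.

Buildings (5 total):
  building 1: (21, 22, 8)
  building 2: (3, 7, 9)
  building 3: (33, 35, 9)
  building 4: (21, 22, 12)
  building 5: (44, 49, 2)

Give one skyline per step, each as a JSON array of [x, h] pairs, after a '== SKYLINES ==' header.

== SKYLINES ==
[[21,8],[22,0]]
[[3,9],[7,0],[21,8],[22,0]]
[[3,9],[7,0],[21,8],[22,0],[33,9],[35,0]]
[[3,9],[7,0],[21,12],[22,0],[33,9],[35,0]]
[[3,9],[7,0],[21,12],[22,0],[33,9],[35,0],[44,2],[49,0]]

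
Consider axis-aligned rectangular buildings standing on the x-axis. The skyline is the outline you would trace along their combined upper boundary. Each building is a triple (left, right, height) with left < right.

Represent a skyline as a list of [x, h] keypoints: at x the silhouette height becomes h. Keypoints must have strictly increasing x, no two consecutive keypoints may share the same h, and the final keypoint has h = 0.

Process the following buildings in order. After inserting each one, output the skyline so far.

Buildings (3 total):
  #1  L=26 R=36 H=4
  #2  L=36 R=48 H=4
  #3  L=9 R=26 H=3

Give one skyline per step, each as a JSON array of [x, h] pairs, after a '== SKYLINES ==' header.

== SKYLINES ==
[[26,4],[36,0]]
[[26,4],[48,0]]
[[9,3],[26,4],[48,0]]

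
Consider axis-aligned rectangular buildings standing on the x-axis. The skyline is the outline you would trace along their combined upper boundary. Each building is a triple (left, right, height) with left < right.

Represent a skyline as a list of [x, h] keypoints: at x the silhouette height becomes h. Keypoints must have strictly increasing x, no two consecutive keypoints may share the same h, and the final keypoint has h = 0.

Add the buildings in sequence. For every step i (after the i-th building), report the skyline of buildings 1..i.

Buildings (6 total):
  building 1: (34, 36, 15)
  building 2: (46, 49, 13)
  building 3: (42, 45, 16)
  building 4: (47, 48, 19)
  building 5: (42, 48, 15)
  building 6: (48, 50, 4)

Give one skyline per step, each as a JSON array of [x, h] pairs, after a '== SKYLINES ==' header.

== SKYLINES ==
[[34,15],[36,0]]
[[34,15],[36,0],[46,13],[49,0]]
[[34,15],[36,0],[42,16],[45,0],[46,13],[49,0]]
[[34,15],[36,0],[42,16],[45,0],[46,13],[47,19],[48,13],[49,0]]
[[34,15],[36,0],[42,16],[45,15],[47,19],[48,13],[49,0]]
[[34,15],[36,0],[42,16],[45,15],[47,19],[48,13],[49,4],[50,0]]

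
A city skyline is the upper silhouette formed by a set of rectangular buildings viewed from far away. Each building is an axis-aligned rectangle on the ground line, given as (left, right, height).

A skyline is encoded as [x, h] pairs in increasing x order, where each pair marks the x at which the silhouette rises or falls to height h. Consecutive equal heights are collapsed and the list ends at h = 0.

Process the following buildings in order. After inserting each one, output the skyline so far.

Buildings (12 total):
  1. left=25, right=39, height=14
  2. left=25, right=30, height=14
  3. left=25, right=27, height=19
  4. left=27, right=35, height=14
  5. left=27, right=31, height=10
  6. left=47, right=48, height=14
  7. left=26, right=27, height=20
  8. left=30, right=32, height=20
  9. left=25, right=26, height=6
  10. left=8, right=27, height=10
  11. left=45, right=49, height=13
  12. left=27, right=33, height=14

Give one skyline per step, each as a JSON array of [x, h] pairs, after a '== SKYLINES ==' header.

== SKYLINES ==
[[25,14],[39,0]]
[[25,14],[39,0]]
[[25,19],[27,14],[39,0]]
[[25,19],[27,14],[39,0]]
[[25,19],[27,14],[39,0]]
[[25,19],[27,14],[39,0],[47,14],[48,0]]
[[25,19],[26,20],[27,14],[39,0],[47,14],[48,0]]
[[25,19],[26,20],[27,14],[30,20],[32,14],[39,0],[47,14],[48,0]]
[[25,19],[26,20],[27,14],[30,20],[32,14],[39,0],[47,14],[48,0]]
[[8,10],[25,19],[26,20],[27,14],[30,20],[32,14],[39,0],[47,14],[48,0]]
[[8,10],[25,19],[26,20],[27,14],[30,20],[32,14],[39,0],[45,13],[47,14],[48,13],[49,0]]
[[8,10],[25,19],[26,20],[27,14],[30,20],[32,14],[39,0],[45,13],[47,14],[48,13],[49,0]]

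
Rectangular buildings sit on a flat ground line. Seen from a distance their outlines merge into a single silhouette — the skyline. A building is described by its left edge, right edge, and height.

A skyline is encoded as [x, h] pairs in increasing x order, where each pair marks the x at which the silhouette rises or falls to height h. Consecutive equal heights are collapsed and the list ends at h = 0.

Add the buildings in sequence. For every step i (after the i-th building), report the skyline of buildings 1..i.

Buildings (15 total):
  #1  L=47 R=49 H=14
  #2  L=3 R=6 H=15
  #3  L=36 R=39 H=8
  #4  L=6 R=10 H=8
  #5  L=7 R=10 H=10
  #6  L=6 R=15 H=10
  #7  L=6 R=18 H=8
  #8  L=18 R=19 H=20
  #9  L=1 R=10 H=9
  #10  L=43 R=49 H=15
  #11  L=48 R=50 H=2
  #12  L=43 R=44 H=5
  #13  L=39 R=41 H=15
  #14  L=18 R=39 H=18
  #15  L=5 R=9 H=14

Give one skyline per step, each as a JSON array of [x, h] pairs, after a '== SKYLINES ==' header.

== SKYLINES ==
[[47,14],[49,0]]
[[3,15],[6,0],[47,14],[49,0]]
[[3,15],[6,0],[36,8],[39,0],[47,14],[49,0]]
[[3,15],[6,8],[10,0],[36,8],[39,0],[47,14],[49,0]]
[[3,15],[6,8],[7,10],[10,0],[36,8],[39,0],[47,14],[49,0]]
[[3,15],[6,10],[15,0],[36,8],[39,0],[47,14],[49,0]]
[[3,15],[6,10],[15,8],[18,0],[36,8],[39,0],[47,14],[49,0]]
[[3,15],[6,10],[15,8],[18,20],[19,0],[36,8],[39,0],[47,14],[49,0]]
[[1,9],[3,15],[6,10],[15,8],[18,20],[19,0],[36,8],[39,0],[47,14],[49,0]]
[[1,9],[3,15],[6,10],[15,8],[18,20],[19,0],[36,8],[39,0],[43,15],[49,0]]
[[1,9],[3,15],[6,10],[15,8],[18,20],[19,0],[36,8],[39,0],[43,15],[49,2],[50,0]]
[[1,9],[3,15],[6,10],[15,8],[18,20],[19,0],[36,8],[39,0],[43,15],[49,2],[50,0]]
[[1,9],[3,15],[6,10],[15,8],[18,20],[19,0],[36,8],[39,15],[41,0],[43,15],[49,2],[50,0]]
[[1,9],[3,15],[6,10],[15,8],[18,20],[19,18],[39,15],[41,0],[43,15],[49,2],[50,0]]
[[1,9],[3,15],[6,14],[9,10],[15,8],[18,20],[19,18],[39,15],[41,0],[43,15],[49,2],[50,0]]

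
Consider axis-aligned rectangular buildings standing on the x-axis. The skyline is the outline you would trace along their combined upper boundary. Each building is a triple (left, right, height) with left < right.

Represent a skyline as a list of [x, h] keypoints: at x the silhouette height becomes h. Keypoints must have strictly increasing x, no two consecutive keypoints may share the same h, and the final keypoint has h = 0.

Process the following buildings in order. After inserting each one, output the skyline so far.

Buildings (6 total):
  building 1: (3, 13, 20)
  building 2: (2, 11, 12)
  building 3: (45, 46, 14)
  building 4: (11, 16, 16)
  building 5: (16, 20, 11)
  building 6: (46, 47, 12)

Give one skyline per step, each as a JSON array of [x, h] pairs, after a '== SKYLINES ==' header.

== SKYLINES ==
[[3,20],[13,0]]
[[2,12],[3,20],[13,0]]
[[2,12],[3,20],[13,0],[45,14],[46,0]]
[[2,12],[3,20],[13,16],[16,0],[45,14],[46,0]]
[[2,12],[3,20],[13,16],[16,11],[20,0],[45,14],[46,0]]
[[2,12],[3,20],[13,16],[16,11],[20,0],[45,14],[46,12],[47,0]]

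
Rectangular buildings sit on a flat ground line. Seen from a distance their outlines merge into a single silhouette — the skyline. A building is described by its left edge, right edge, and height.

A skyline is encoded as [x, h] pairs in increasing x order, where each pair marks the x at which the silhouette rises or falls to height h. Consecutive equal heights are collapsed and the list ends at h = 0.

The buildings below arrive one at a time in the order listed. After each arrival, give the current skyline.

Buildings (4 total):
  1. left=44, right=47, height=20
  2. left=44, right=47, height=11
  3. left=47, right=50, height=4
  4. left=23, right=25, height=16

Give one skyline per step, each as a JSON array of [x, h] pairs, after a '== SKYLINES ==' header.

== SKYLINES ==
[[44,20],[47,0]]
[[44,20],[47,0]]
[[44,20],[47,4],[50,0]]
[[23,16],[25,0],[44,20],[47,4],[50,0]]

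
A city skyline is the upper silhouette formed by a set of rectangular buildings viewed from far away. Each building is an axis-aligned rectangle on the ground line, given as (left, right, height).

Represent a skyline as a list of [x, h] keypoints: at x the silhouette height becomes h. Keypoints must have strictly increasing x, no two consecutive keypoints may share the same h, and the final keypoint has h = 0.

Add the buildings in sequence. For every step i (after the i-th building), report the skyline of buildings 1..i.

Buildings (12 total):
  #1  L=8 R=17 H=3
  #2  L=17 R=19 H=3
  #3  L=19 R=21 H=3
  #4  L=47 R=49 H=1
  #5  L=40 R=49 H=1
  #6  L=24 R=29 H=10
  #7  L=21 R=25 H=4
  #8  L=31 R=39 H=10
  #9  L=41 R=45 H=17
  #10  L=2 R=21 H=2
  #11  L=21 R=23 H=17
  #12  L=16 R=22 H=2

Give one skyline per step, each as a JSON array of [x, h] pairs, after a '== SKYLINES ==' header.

== SKYLINES ==
[[8,3],[17,0]]
[[8,3],[19,0]]
[[8,3],[21,0]]
[[8,3],[21,0],[47,1],[49,0]]
[[8,3],[21,0],[40,1],[49,0]]
[[8,3],[21,0],[24,10],[29,0],[40,1],[49,0]]
[[8,3],[21,4],[24,10],[29,0],[40,1],[49,0]]
[[8,3],[21,4],[24,10],[29,0],[31,10],[39,0],[40,1],[49,0]]
[[8,3],[21,4],[24,10],[29,0],[31,10],[39,0],[40,1],[41,17],[45,1],[49,0]]
[[2,2],[8,3],[21,4],[24,10],[29,0],[31,10],[39,0],[40,1],[41,17],[45,1],[49,0]]
[[2,2],[8,3],[21,17],[23,4],[24,10],[29,0],[31,10],[39,0],[40,1],[41,17],[45,1],[49,0]]
[[2,2],[8,3],[21,17],[23,4],[24,10],[29,0],[31,10],[39,0],[40,1],[41,17],[45,1],[49,0]]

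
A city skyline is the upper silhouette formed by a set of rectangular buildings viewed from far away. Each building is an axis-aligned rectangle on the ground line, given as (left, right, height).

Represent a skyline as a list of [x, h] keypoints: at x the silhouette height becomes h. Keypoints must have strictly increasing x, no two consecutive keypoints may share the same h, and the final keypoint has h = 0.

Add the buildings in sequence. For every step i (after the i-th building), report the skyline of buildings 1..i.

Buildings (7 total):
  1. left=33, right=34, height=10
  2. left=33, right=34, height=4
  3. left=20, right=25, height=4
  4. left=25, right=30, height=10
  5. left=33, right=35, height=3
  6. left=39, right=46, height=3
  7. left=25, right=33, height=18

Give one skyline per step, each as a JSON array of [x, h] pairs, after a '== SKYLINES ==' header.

== SKYLINES ==
[[33,10],[34,0]]
[[33,10],[34,0]]
[[20,4],[25,0],[33,10],[34,0]]
[[20,4],[25,10],[30,0],[33,10],[34,0]]
[[20,4],[25,10],[30,0],[33,10],[34,3],[35,0]]
[[20,4],[25,10],[30,0],[33,10],[34,3],[35,0],[39,3],[46,0]]
[[20,4],[25,18],[33,10],[34,3],[35,0],[39,3],[46,0]]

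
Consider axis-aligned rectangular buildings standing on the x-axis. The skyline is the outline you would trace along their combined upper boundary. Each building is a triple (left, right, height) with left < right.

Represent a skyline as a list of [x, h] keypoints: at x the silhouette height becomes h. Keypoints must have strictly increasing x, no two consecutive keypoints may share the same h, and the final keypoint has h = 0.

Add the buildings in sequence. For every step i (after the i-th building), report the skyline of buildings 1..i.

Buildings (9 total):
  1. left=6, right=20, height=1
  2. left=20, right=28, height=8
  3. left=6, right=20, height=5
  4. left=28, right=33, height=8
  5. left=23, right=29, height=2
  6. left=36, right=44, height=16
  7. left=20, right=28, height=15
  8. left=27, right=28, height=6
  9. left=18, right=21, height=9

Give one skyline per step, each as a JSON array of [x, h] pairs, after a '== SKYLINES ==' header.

== SKYLINES ==
[[6,1],[20,0]]
[[6,1],[20,8],[28,0]]
[[6,5],[20,8],[28,0]]
[[6,5],[20,8],[33,0]]
[[6,5],[20,8],[33,0]]
[[6,5],[20,8],[33,0],[36,16],[44,0]]
[[6,5],[20,15],[28,8],[33,0],[36,16],[44,0]]
[[6,5],[20,15],[28,8],[33,0],[36,16],[44,0]]
[[6,5],[18,9],[20,15],[28,8],[33,0],[36,16],[44,0]]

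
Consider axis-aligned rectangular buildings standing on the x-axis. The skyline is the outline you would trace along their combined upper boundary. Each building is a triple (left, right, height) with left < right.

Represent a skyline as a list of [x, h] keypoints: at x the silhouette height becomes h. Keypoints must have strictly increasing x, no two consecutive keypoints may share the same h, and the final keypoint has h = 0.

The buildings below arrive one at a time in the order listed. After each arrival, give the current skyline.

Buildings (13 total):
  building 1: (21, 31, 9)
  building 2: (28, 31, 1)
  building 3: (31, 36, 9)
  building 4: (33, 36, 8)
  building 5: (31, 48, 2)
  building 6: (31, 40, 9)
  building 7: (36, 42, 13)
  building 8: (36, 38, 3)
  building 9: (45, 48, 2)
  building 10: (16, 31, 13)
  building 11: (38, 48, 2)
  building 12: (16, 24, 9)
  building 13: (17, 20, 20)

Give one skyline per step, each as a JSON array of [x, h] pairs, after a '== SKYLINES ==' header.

== SKYLINES ==
[[21,9],[31,0]]
[[21,9],[31,0]]
[[21,9],[36,0]]
[[21,9],[36,0]]
[[21,9],[36,2],[48,0]]
[[21,9],[40,2],[48,0]]
[[21,9],[36,13],[42,2],[48,0]]
[[21,9],[36,13],[42,2],[48,0]]
[[21,9],[36,13],[42,2],[48,0]]
[[16,13],[31,9],[36,13],[42,2],[48,0]]
[[16,13],[31,9],[36,13],[42,2],[48,0]]
[[16,13],[31,9],[36,13],[42,2],[48,0]]
[[16,13],[17,20],[20,13],[31,9],[36,13],[42,2],[48,0]]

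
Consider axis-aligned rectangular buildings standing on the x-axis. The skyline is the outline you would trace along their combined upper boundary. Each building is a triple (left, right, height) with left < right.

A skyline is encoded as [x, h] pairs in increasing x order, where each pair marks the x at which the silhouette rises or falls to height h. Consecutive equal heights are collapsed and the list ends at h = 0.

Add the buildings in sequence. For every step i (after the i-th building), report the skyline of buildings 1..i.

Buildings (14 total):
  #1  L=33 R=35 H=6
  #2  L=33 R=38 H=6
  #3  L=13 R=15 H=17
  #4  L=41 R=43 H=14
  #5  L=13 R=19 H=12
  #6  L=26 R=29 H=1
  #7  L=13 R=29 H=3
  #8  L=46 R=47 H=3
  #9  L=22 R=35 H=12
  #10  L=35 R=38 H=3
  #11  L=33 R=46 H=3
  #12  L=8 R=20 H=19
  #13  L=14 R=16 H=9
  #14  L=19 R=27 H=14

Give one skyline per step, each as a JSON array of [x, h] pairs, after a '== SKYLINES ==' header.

== SKYLINES ==
[[33,6],[35,0]]
[[33,6],[38,0]]
[[13,17],[15,0],[33,6],[38,0]]
[[13,17],[15,0],[33,6],[38,0],[41,14],[43,0]]
[[13,17],[15,12],[19,0],[33,6],[38,0],[41,14],[43,0]]
[[13,17],[15,12],[19,0],[26,1],[29,0],[33,6],[38,0],[41,14],[43,0]]
[[13,17],[15,12],[19,3],[29,0],[33,6],[38,0],[41,14],[43,0]]
[[13,17],[15,12],[19,3],[29,0],[33,6],[38,0],[41,14],[43,0],[46,3],[47,0]]
[[13,17],[15,12],[19,3],[22,12],[35,6],[38,0],[41,14],[43,0],[46,3],[47,0]]
[[13,17],[15,12],[19,3],[22,12],[35,6],[38,0],[41,14],[43,0],[46,3],[47,0]]
[[13,17],[15,12],[19,3],[22,12],[35,6],[38,3],[41,14],[43,3],[47,0]]
[[8,19],[20,3],[22,12],[35,6],[38,3],[41,14],[43,3],[47,0]]
[[8,19],[20,3],[22,12],[35,6],[38,3],[41,14],[43,3],[47,0]]
[[8,19],[20,14],[27,12],[35,6],[38,3],[41,14],[43,3],[47,0]]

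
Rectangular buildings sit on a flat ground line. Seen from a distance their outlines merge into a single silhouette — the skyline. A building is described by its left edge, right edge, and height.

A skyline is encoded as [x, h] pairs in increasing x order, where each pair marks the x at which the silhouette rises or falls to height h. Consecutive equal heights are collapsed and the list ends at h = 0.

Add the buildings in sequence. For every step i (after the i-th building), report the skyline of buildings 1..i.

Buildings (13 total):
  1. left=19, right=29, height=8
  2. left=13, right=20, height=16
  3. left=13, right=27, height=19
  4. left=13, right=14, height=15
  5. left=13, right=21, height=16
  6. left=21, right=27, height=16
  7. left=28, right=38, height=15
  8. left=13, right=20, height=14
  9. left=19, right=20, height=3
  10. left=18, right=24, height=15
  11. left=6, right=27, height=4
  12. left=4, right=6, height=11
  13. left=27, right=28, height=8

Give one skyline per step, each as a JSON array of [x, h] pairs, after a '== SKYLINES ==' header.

== SKYLINES ==
[[19,8],[29,0]]
[[13,16],[20,8],[29,0]]
[[13,19],[27,8],[29,0]]
[[13,19],[27,8],[29,0]]
[[13,19],[27,8],[29,0]]
[[13,19],[27,8],[29,0]]
[[13,19],[27,8],[28,15],[38,0]]
[[13,19],[27,8],[28,15],[38,0]]
[[13,19],[27,8],[28,15],[38,0]]
[[13,19],[27,8],[28,15],[38,0]]
[[6,4],[13,19],[27,8],[28,15],[38,0]]
[[4,11],[6,4],[13,19],[27,8],[28,15],[38,0]]
[[4,11],[6,4],[13,19],[27,8],[28,15],[38,0]]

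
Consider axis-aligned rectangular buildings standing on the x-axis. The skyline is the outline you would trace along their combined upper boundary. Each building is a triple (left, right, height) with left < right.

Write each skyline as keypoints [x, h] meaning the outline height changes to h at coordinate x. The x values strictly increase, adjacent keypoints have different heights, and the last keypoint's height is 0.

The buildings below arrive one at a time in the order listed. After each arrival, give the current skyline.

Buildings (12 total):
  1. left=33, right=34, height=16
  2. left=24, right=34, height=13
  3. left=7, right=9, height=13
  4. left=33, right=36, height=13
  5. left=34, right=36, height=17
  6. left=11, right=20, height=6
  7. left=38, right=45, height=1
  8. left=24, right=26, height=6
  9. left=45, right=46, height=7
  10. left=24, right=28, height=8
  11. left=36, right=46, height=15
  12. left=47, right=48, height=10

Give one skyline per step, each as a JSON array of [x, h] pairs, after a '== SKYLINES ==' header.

== SKYLINES ==
[[33,16],[34,0]]
[[24,13],[33,16],[34,0]]
[[7,13],[9,0],[24,13],[33,16],[34,0]]
[[7,13],[9,0],[24,13],[33,16],[34,13],[36,0]]
[[7,13],[9,0],[24,13],[33,16],[34,17],[36,0]]
[[7,13],[9,0],[11,6],[20,0],[24,13],[33,16],[34,17],[36,0]]
[[7,13],[9,0],[11,6],[20,0],[24,13],[33,16],[34,17],[36,0],[38,1],[45,0]]
[[7,13],[9,0],[11,6],[20,0],[24,13],[33,16],[34,17],[36,0],[38,1],[45,0]]
[[7,13],[9,0],[11,6],[20,0],[24,13],[33,16],[34,17],[36,0],[38,1],[45,7],[46,0]]
[[7,13],[9,0],[11,6],[20,0],[24,13],[33,16],[34,17],[36,0],[38,1],[45,7],[46,0]]
[[7,13],[9,0],[11,6],[20,0],[24,13],[33,16],[34,17],[36,15],[46,0]]
[[7,13],[9,0],[11,6],[20,0],[24,13],[33,16],[34,17],[36,15],[46,0],[47,10],[48,0]]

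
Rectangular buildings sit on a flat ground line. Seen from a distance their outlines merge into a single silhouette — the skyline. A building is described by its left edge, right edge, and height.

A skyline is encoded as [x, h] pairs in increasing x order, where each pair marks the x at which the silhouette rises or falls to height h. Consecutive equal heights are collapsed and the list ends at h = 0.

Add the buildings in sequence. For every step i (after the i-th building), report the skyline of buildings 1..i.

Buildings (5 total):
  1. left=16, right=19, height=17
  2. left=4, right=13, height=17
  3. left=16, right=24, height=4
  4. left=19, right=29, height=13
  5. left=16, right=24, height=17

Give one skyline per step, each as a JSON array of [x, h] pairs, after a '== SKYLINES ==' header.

== SKYLINES ==
[[16,17],[19,0]]
[[4,17],[13,0],[16,17],[19,0]]
[[4,17],[13,0],[16,17],[19,4],[24,0]]
[[4,17],[13,0],[16,17],[19,13],[29,0]]
[[4,17],[13,0],[16,17],[24,13],[29,0]]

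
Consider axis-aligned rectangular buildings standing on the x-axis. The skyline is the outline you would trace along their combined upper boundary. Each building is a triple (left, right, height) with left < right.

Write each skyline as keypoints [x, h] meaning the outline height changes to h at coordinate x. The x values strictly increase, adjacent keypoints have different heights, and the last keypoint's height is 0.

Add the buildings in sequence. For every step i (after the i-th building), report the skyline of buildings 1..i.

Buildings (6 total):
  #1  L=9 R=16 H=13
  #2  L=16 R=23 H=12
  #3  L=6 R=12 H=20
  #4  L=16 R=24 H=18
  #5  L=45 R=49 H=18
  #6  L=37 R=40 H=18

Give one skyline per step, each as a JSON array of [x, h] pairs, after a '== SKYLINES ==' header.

== SKYLINES ==
[[9,13],[16,0]]
[[9,13],[16,12],[23,0]]
[[6,20],[12,13],[16,12],[23,0]]
[[6,20],[12,13],[16,18],[24,0]]
[[6,20],[12,13],[16,18],[24,0],[45,18],[49,0]]
[[6,20],[12,13],[16,18],[24,0],[37,18],[40,0],[45,18],[49,0]]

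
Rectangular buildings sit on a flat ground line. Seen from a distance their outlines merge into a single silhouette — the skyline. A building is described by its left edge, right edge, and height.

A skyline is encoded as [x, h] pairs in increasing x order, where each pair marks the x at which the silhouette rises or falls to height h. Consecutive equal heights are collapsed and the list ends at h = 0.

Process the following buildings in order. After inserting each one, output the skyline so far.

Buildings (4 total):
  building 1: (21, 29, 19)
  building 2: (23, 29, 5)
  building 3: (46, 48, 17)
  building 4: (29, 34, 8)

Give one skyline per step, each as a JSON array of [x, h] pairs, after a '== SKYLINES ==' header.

== SKYLINES ==
[[21,19],[29,0]]
[[21,19],[29,0]]
[[21,19],[29,0],[46,17],[48,0]]
[[21,19],[29,8],[34,0],[46,17],[48,0]]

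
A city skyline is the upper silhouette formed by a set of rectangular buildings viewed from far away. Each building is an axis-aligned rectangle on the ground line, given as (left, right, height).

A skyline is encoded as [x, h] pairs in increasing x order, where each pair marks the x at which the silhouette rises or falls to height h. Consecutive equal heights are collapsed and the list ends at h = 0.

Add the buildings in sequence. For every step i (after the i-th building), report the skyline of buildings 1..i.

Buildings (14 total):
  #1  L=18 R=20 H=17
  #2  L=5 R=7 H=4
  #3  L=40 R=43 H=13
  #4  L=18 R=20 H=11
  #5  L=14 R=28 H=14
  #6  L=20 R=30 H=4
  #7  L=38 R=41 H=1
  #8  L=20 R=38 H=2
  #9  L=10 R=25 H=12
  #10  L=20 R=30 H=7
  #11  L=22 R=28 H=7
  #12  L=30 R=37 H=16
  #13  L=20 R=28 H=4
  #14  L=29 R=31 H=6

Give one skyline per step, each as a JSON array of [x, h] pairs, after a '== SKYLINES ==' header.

== SKYLINES ==
[[18,17],[20,0]]
[[5,4],[7,0],[18,17],[20,0]]
[[5,4],[7,0],[18,17],[20,0],[40,13],[43,0]]
[[5,4],[7,0],[18,17],[20,0],[40,13],[43,0]]
[[5,4],[7,0],[14,14],[18,17],[20,14],[28,0],[40,13],[43,0]]
[[5,4],[7,0],[14,14],[18,17],[20,14],[28,4],[30,0],[40,13],[43,0]]
[[5,4],[7,0],[14,14],[18,17],[20,14],[28,4],[30,0],[38,1],[40,13],[43,0]]
[[5,4],[7,0],[14,14],[18,17],[20,14],[28,4],[30,2],[38,1],[40,13],[43,0]]
[[5,4],[7,0],[10,12],[14,14],[18,17],[20,14],[28,4],[30,2],[38,1],[40,13],[43,0]]
[[5,4],[7,0],[10,12],[14,14],[18,17],[20,14],[28,7],[30,2],[38,1],[40,13],[43,0]]
[[5,4],[7,0],[10,12],[14,14],[18,17],[20,14],[28,7],[30,2],[38,1],[40,13],[43,0]]
[[5,4],[7,0],[10,12],[14,14],[18,17],[20,14],[28,7],[30,16],[37,2],[38,1],[40,13],[43,0]]
[[5,4],[7,0],[10,12],[14,14],[18,17],[20,14],[28,7],[30,16],[37,2],[38,1],[40,13],[43,0]]
[[5,4],[7,0],[10,12],[14,14],[18,17],[20,14],[28,7],[30,16],[37,2],[38,1],[40,13],[43,0]]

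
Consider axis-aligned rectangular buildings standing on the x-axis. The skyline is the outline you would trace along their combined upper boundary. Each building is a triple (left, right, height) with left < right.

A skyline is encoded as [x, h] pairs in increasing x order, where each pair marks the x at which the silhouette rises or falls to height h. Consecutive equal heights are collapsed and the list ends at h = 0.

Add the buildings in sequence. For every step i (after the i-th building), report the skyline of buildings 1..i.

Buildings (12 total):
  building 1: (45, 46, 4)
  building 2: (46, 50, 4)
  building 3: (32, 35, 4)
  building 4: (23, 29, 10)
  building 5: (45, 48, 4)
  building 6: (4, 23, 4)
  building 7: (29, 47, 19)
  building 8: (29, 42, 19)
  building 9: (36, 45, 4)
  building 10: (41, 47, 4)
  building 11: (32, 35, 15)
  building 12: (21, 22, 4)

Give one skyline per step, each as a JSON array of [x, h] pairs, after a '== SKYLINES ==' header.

== SKYLINES ==
[[45,4],[46,0]]
[[45,4],[50,0]]
[[32,4],[35,0],[45,4],[50,0]]
[[23,10],[29,0],[32,4],[35,0],[45,4],[50,0]]
[[23,10],[29,0],[32,4],[35,0],[45,4],[50,0]]
[[4,4],[23,10],[29,0],[32,4],[35,0],[45,4],[50,0]]
[[4,4],[23,10],[29,19],[47,4],[50,0]]
[[4,4],[23,10],[29,19],[47,4],[50,0]]
[[4,4],[23,10],[29,19],[47,4],[50,0]]
[[4,4],[23,10],[29,19],[47,4],[50,0]]
[[4,4],[23,10],[29,19],[47,4],[50,0]]
[[4,4],[23,10],[29,19],[47,4],[50,0]]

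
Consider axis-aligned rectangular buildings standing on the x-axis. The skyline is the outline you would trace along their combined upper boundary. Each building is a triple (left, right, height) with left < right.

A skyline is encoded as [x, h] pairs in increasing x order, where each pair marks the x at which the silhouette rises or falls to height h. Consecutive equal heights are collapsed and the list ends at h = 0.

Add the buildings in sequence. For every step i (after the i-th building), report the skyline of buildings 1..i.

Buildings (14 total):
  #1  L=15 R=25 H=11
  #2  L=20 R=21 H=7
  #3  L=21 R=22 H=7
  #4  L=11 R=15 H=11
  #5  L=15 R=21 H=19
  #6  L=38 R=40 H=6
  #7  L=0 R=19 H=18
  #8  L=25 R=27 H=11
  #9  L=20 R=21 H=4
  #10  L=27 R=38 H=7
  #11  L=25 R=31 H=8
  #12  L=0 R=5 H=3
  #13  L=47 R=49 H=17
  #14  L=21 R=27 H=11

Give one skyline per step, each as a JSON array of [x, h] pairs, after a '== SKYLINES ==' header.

== SKYLINES ==
[[15,11],[25,0]]
[[15,11],[25,0]]
[[15,11],[25,0]]
[[11,11],[25,0]]
[[11,11],[15,19],[21,11],[25,0]]
[[11,11],[15,19],[21,11],[25,0],[38,6],[40,0]]
[[0,18],[15,19],[21,11],[25,0],[38,6],[40,0]]
[[0,18],[15,19],[21,11],[27,0],[38,6],[40,0]]
[[0,18],[15,19],[21,11],[27,0],[38,6],[40,0]]
[[0,18],[15,19],[21,11],[27,7],[38,6],[40,0]]
[[0,18],[15,19],[21,11],[27,8],[31,7],[38,6],[40,0]]
[[0,18],[15,19],[21,11],[27,8],[31,7],[38,6],[40,0]]
[[0,18],[15,19],[21,11],[27,8],[31,7],[38,6],[40,0],[47,17],[49,0]]
[[0,18],[15,19],[21,11],[27,8],[31,7],[38,6],[40,0],[47,17],[49,0]]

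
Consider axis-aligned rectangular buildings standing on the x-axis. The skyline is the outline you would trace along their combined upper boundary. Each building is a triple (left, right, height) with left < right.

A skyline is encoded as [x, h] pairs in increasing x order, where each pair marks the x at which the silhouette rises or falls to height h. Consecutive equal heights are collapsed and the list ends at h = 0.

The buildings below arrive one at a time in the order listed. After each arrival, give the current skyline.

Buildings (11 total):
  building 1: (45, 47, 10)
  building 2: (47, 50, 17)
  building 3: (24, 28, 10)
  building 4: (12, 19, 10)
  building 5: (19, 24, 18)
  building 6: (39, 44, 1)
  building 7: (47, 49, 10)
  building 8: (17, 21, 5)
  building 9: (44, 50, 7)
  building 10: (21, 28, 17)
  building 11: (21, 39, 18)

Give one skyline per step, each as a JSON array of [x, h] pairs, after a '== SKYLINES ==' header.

== SKYLINES ==
[[45,10],[47,0]]
[[45,10],[47,17],[50,0]]
[[24,10],[28,0],[45,10],[47,17],[50,0]]
[[12,10],[19,0],[24,10],[28,0],[45,10],[47,17],[50,0]]
[[12,10],[19,18],[24,10],[28,0],[45,10],[47,17],[50,0]]
[[12,10],[19,18],[24,10],[28,0],[39,1],[44,0],[45,10],[47,17],[50,0]]
[[12,10],[19,18],[24,10],[28,0],[39,1],[44,0],[45,10],[47,17],[50,0]]
[[12,10],[19,18],[24,10],[28,0],[39,1],[44,0],[45,10],[47,17],[50,0]]
[[12,10],[19,18],[24,10],[28,0],[39,1],[44,7],[45,10],[47,17],[50,0]]
[[12,10],[19,18],[24,17],[28,0],[39,1],[44,7],[45,10],[47,17],[50,0]]
[[12,10],[19,18],[39,1],[44,7],[45,10],[47,17],[50,0]]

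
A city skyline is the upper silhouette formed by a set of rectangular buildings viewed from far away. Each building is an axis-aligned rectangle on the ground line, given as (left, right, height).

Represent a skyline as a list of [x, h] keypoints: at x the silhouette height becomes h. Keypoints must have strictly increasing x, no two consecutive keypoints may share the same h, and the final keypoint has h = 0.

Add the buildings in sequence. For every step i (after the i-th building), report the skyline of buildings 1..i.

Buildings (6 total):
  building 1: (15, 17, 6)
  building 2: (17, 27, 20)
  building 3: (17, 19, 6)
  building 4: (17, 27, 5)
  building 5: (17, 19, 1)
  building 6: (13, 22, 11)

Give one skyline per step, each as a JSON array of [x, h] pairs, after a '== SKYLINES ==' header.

== SKYLINES ==
[[15,6],[17,0]]
[[15,6],[17,20],[27,0]]
[[15,6],[17,20],[27,0]]
[[15,6],[17,20],[27,0]]
[[15,6],[17,20],[27,0]]
[[13,11],[17,20],[27,0]]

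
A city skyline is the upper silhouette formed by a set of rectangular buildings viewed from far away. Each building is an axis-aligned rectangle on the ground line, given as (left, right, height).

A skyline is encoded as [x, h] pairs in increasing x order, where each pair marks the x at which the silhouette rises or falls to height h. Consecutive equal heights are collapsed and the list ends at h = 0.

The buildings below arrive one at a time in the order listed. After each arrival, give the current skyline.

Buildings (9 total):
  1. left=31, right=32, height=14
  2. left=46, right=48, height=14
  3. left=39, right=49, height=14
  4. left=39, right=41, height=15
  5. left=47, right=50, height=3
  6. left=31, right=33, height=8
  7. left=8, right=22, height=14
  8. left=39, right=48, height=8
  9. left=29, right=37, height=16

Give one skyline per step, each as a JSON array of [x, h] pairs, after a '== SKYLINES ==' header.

== SKYLINES ==
[[31,14],[32,0]]
[[31,14],[32,0],[46,14],[48,0]]
[[31,14],[32,0],[39,14],[49,0]]
[[31,14],[32,0],[39,15],[41,14],[49,0]]
[[31,14],[32,0],[39,15],[41,14],[49,3],[50,0]]
[[31,14],[32,8],[33,0],[39,15],[41,14],[49,3],[50,0]]
[[8,14],[22,0],[31,14],[32,8],[33,0],[39,15],[41,14],[49,3],[50,0]]
[[8,14],[22,0],[31,14],[32,8],[33,0],[39,15],[41,14],[49,3],[50,0]]
[[8,14],[22,0],[29,16],[37,0],[39,15],[41,14],[49,3],[50,0]]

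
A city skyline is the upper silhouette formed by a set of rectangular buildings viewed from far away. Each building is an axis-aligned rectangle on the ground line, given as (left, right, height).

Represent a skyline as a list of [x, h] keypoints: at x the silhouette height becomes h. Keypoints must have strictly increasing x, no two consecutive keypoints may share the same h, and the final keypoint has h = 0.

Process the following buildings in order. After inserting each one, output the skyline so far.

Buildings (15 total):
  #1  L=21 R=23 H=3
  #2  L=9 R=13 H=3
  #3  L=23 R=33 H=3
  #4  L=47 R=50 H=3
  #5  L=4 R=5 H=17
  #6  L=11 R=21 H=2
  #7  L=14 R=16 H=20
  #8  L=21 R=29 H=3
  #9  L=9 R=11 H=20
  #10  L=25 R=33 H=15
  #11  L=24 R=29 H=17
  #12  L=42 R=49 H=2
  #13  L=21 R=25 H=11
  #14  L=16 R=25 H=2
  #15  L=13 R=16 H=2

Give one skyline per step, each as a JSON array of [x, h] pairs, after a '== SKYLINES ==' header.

== SKYLINES ==
[[21,3],[23,0]]
[[9,3],[13,0],[21,3],[23,0]]
[[9,3],[13,0],[21,3],[33,0]]
[[9,3],[13,0],[21,3],[33,0],[47,3],[50,0]]
[[4,17],[5,0],[9,3],[13,0],[21,3],[33,0],[47,3],[50,0]]
[[4,17],[5,0],[9,3],[13,2],[21,3],[33,0],[47,3],[50,0]]
[[4,17],[5,0],[9,3],[13,2],[14,20],[16,2],[21,3],[33,0],[47,3],[50,0]]
[[4,17],[5,0],[9,3],[13,2],[14,20],[16,2],[21,3],[33,0],[47,3],[50,0]]
[[4,17],[5,0],[9,20],[11,3],[13,2],[14,20],[16,2],[21,3],[33,0],[47,3],[50,0]]
[[4,17],[5,0],[9,20],[11,3],[13,2],[14,20],[16,2],[21,3],[25,15],[33,0],[47,3],[50,0]]
[[4,17],[5,0],[9,20],[11,3],[13,2],[14,20],[16,2],[21,3],[24,17],[29,15],[33,0],[47,3],[50,0]]
[[4,17],[5,0],[9,20],[11,3],[13,2],[14,20],[16,2],[21,3],[24,17],[29,15],[33,0],[42,2],[47,3],[50,0]]
[[4,17],[5,0],[9,20],[11,3],[13,2],[14,20],[16,2],[21,11],[24,17],[29,15],[33,0],[42,2],[47,3],[50,0]]
[[4,17],[5,0],[9,20],[11,3],[13,2],[14,20],[16,2],[21,11],[24,17],[29,15],[33,0],[42,2],[47,3],[50,0]]
[[4,17],[5,0],[9,20],[11,3],[13,2],[14,20],[16,2],[21,11],[24,17],[29,15],[33,0],[42,2],[47,3],[50,0]]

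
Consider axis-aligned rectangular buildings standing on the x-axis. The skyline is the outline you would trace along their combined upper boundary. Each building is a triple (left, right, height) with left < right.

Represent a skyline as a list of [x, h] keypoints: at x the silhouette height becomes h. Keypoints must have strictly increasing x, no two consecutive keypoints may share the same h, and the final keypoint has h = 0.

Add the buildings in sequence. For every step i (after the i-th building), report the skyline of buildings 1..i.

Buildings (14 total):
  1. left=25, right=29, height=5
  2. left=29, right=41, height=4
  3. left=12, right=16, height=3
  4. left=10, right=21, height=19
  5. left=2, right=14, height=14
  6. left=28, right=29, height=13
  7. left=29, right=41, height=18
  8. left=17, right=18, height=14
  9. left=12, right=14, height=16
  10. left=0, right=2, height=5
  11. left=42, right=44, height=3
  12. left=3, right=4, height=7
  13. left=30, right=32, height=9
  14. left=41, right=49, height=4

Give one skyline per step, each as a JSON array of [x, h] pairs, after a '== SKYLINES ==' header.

== SKYLINES ==
[[25,5],[29,0]]
[[25,5],[29,4],[41,0]]
[[12,3],[16,0],[25,5],[29,4],[41,0]]
[[10,19],[21,0],[25,5],[29,4],[41,0]]
[[2,14],[10,19],[21,0],[25,5],[29,4],[41,0]]
[[2,14],[10,19],[21,0],[25,5],[28,13],[29,4],[41,0]]
[[2,14],[10,19],[21,0],[25,5],[28,13],[29,18],[41,0]]
[[2,14],[10,19],[21,0],[25,5],[28,13],[29,18],[41,0]]
[[2,14],[10,19],[21,0],[25,5],[28,13],[29,18],[41,0]]
[[0,5],[2,14],[10,19],[21,0],[25,5],[28,13],[29,18],[41,0]]
[[0,5],[2,14],[10,19],[21,0],[25,5],[28,13],[29,18],[41,0],[42,3],[44,0]]
[[0,5],[2,14],[10,19],[21,0],[25,5],[28,13],[29,18],[41,0],[42,3],[44,0]]
[[0,5],[2,14],[10,19],[21,0],[25,5],[28,13],[29,18],[41,0],[42,3],[44,0]]
[[0,5],[2,14],[10,19],[21,0],[25,5],[28,13],[29,18],[41,4],[49,0]]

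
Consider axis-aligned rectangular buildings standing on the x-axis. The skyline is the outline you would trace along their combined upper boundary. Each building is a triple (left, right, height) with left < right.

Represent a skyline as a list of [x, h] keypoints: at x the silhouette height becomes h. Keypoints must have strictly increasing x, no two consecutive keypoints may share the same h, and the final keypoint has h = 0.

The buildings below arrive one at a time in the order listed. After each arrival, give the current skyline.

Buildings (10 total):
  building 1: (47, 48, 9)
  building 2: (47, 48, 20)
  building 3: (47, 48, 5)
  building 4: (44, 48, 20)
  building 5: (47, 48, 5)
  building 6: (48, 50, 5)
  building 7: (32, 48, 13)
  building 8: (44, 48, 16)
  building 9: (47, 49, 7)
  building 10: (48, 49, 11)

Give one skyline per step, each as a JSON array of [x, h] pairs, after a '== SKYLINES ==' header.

== SKYLINES ==
[[47,9],[48,0]]
[[47,20],[48,0]]
[[47,20],[48,0]]
[[44,20],[48,0]]
[[44,20],[48,0]]
[[44,20],[48,5],[50,0]]
[[32,13],[44,20],[48,5],[50,0]]
[[32,13],[44,20],[48,5],[50,0]]
[[32,13],[44,20],[48,7],[49,5],[50,0]]
[[32,13],[44,20],[48,11],[49,5],[50,0]]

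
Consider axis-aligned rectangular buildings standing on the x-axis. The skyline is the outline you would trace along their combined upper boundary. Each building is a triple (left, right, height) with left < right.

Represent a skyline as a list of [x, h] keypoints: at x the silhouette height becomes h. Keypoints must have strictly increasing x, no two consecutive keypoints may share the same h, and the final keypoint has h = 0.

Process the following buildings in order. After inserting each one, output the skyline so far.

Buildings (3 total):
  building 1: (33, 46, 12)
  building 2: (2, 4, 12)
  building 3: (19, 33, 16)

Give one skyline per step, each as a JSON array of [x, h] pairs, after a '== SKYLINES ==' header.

== SKYLINES ==
[[33,12],[46,0]]
[[2,12],[4,0],[33,12],[46,0]]
[[2,12],[4,0],[19,16],[33,12],[46,0]]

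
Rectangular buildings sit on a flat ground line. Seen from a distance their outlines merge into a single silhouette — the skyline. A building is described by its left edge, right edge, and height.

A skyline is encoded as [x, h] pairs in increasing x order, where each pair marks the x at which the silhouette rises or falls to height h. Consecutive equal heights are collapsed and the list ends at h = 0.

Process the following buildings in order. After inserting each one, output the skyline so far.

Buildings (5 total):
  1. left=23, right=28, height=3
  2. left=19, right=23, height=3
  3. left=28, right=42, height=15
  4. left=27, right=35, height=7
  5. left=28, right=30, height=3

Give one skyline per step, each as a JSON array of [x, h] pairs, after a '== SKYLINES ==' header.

== SKYLINES ==
[[23,3],[28,0]]
[[19,3],[28,0]]
[[19,3],[28,15],[42,0]]
[[19,3],[27,7],[28,15],[42,0]]
[[19,3],[27,7],[28,15],[42,0]]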